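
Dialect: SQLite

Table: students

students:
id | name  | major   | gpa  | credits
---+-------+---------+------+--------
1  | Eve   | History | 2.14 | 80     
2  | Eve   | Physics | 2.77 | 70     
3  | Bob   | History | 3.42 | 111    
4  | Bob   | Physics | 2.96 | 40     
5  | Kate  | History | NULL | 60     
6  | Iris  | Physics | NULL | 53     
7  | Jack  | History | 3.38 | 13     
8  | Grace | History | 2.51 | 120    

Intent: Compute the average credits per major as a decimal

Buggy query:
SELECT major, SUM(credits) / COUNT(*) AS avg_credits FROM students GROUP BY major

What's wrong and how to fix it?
Bug: SUM(credits) and COUNT(*) are both integers; the division truncates the fractional part

Fix: Multiply by 1.0 (or CAST to REAL) to force floating-point division

Corrected query:
SELECT major, SUM(credits) * 1.0 / COUNT(*) AS avg_credits FROM students GROUP BY major

Result:
major   | avg_credits
--------+------------
History | 76.8       
Physics | 54.333333  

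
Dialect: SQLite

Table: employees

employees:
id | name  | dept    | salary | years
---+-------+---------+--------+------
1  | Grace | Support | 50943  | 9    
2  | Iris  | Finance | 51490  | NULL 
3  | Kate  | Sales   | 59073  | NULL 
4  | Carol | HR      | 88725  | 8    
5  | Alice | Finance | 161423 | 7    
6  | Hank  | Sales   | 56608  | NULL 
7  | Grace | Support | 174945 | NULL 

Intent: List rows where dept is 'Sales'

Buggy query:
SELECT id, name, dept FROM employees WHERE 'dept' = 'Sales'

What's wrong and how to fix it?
Bug: 'dept' in single quotes is a string literal, not the column; the comparison is literal-vs-literal and never true

Fix: Remove the quotes around the column name (or use double quotes for an identifier)

Corrected query:
SELECT id, name, dept FROM employees WHERE dept = 'Sales'

Result:
id | name | dept 
---+------+------
3  | Kate | Sales
6  | Hank | Sales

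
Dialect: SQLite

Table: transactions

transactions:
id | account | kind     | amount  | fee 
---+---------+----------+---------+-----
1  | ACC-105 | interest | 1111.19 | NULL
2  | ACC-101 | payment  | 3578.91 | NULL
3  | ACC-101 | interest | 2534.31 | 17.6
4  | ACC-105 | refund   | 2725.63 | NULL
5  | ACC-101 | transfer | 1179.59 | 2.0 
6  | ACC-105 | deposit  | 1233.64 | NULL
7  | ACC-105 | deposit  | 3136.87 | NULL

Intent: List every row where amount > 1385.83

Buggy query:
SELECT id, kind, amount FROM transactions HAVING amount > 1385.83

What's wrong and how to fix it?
Bug: This is a non-aggregate query (no GROUP BY, no aggregates), so in SQLite the HAVING clause is invalid here; a row-level condition belongs in WHERE

Fix: Use WHERE for row-level filtering

Corrected query:
SELECT id, kind, amount FROM transactions WHERE amount > 1385.83

Result:
id | kind     | amount 
---+----------+--------
2  | payment  | 3578.91
3  | interest | 2534.31
4  | refund   | 2725.63
7  | deposit  | 3136.87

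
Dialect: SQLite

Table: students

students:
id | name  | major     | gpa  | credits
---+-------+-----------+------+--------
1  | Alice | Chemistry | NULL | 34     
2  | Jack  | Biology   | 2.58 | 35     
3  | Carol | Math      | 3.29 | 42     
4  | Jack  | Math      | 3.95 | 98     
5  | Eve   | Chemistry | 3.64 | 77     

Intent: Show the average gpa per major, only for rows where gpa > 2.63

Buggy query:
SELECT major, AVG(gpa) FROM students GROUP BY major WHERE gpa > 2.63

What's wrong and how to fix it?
Bug: Row-level WHERE must come before GROUP BY in the clause order

Fix: Place WHERE between FROM and GROUP BY

Corrected query:
SELECT major, AVG(gpa) FROM students WHERE gpa > 2.63 GROUP BY major

Result:
major     | AVG(gpa)
----------+---------
Chemistry | 3.64    
Math      | 3.62    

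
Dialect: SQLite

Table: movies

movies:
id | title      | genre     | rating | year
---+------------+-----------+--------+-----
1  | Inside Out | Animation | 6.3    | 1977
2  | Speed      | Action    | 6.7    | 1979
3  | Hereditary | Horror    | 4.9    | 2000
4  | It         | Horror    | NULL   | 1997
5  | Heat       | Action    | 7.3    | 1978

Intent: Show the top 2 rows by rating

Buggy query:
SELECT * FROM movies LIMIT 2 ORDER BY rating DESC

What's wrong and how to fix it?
Bug: LIMIT must come after ORDER BY

Fix: Sort with ORDER BY, then apply LIMIT

Corrected query:
SELECT * FROM movies ORDER BY rating DESC LIMIT 2

Result:
id | title | genre  | rating | year
---+-------+--------+--------+-----
5  | Heat  | Action | 7.3    | 1978
2  | Speed | Action | 6.7    | 1979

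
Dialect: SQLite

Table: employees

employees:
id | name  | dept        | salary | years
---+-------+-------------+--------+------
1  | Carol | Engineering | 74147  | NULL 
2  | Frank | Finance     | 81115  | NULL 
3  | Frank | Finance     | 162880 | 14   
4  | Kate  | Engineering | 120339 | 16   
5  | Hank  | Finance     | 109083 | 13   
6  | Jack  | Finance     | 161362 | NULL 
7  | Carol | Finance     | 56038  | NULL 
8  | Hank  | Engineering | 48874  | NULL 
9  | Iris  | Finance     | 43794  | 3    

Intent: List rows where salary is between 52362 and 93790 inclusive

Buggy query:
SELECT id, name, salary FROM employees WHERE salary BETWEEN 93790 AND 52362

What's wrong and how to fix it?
Bug: The bounds are reversed; BETWEEN a AND b requires a <= b to match anything

Fix: Write BETWEEN 52362 AND 93790

Corrected query:
SELECT id, name, salary FROM employees WHERE salary BETWEEN 52362 AND 93790

Result:
id | name  | salary
---+-------+-------
1  | Carol | 74147 
2  | Frank | 81115 
7  | Carol | 56038 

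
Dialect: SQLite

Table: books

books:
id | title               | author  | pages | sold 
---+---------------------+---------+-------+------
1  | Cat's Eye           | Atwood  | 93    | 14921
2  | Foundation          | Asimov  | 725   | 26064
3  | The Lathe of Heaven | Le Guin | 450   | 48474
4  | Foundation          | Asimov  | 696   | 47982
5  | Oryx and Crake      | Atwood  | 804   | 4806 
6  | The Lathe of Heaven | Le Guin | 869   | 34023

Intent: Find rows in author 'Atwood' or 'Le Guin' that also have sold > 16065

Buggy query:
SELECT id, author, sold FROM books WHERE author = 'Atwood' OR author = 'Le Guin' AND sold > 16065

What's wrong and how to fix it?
Bug: AND binds tighter than OR, so this parses as author = 'Atwood' OR (author = 'Le Guin' AND sold > 16065)

Fix: Group the OR with parentheses (or use IN), then AND the threshold

Corrected query:
SELECT id, author, sold FROM books WHERE (author = 'Atwood' OR author = 'Le Guin') AND sold > 16065

Result:
id | author  | sold 
---+---------+------
3  | Le Guin | 48474
6  | Le Guin | 34023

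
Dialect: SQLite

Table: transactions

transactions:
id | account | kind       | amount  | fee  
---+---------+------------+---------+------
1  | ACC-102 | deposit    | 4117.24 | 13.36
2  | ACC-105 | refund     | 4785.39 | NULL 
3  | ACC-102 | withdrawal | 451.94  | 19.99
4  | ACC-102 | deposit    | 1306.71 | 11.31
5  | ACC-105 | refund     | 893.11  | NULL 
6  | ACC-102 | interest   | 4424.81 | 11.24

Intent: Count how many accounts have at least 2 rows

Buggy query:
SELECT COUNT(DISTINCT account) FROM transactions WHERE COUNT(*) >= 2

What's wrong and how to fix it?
Bug: COUNT(*) cannot appear in WHERE; the per-group count doesn't exist yet

Fix: Use a subquery that GROUPs and filters with HAVING, then count its rows

Corrected query:
SELECT COUNT(*) FROM (SELECT account FROM transactions GROUP BY account HAVING COUNT(*) >= 2)

Result:
COUNT(*)
--------
2       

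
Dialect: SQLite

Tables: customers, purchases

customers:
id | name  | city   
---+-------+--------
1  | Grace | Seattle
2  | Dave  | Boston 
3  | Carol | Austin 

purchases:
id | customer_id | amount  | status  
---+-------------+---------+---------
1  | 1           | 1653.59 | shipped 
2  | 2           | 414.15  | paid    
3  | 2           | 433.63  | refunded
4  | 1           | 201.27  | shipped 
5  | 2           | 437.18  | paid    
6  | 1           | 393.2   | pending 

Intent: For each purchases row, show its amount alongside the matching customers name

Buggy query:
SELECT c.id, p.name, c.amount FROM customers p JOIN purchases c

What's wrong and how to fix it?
Bug: Missing join condition: each purchases row is matched to all customers rows instead of just its own

Fix: Add ON c.customer_id = p.id to the JOIN

Corrected query:
SELECT c.id, p.name, c.amount FROM customers p JOIN purchases c ON c.customer_id = p.id

Result:
id | name  | amount 
---+-------+--------
1  | Grace | 1653.59
2  | Dave  | 414.15 
3  | Dave  | 433.63 
4  | Grace | 201.27 
5  | Dave  | 437.18 
6  | Grace | 393.2  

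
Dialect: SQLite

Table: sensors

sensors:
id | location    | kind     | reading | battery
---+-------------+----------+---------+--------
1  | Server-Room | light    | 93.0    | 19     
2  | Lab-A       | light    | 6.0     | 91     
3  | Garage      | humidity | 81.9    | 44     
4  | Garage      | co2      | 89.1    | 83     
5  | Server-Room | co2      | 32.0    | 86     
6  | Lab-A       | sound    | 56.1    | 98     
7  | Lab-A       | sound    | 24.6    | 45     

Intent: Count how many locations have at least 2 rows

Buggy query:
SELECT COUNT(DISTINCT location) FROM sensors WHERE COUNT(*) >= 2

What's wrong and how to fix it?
Bug: WHERE filters individual rows, not groups, so a group-level COUNT is invalid there

Fix: Use a subquery that GROUPs and filters with HAVING, then count its rows

Corrected query:
SELECT COUNT(*) FROM (SELECT location FROM sensors GROUP BY location HAVING COUNT(*) >= 2)

Result:
COUNT(*)
--------
3       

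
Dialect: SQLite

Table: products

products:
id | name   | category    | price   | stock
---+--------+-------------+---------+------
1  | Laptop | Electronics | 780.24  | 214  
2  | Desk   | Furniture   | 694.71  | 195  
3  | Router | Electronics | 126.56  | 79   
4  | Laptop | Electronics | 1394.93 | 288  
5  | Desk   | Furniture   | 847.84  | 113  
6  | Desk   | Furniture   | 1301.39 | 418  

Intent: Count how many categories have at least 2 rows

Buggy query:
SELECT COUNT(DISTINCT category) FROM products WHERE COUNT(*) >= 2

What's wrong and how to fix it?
Bug: WHERE filters individual rows, not groups, so a group-level COUNT is invalid there

Fix: Group first with HAVING COUNT(*) >= 2, then COUNT the resulting groups

Corrected query:
SELECT COUNT(*) FROM (SELECT category FROM products GROUP BY category HAVING COUNT(*) >= 2)

Result:
COUNT(*)
--------
2       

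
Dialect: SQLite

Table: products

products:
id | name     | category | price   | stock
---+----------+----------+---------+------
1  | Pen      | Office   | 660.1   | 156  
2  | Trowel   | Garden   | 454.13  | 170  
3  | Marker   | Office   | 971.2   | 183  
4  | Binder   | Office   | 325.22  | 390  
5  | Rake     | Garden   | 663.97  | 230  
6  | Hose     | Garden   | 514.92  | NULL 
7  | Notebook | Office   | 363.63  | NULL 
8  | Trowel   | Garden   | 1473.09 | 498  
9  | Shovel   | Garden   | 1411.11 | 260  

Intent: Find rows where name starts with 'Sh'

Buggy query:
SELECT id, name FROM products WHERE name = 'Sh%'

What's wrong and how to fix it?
Bug: Wildcards only work with LIKE; '=' treats '%' as a literal character

Fix: Replace '=' with LIKE so 'Sh%' is treated as a pattern

Corrected query:
SELECT id, name FROM products WHERE name LIKE 'Sh%'

Result:
id | name  
---+-------
9  | Shovel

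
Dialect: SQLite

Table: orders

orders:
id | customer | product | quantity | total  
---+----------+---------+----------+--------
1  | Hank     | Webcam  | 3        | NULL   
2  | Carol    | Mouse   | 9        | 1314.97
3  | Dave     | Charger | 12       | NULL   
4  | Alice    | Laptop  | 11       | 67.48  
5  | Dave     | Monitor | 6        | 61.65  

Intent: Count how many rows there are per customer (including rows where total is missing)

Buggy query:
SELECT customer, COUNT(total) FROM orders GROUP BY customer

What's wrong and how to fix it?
Bug: COUNT(total) skips NULLs, so groups with missing total are undercounted

Fix: Use COUNT(*) to count all rows regardless of NULL

Corrected query:
SELECT customer, COUNT(*) FROM orders GROUP BY customer

Result:
customer | COUNT(*)
---------+---------
Alice    | 1       
Carol    | 1       
Dave     | 2       
Hank     | 1       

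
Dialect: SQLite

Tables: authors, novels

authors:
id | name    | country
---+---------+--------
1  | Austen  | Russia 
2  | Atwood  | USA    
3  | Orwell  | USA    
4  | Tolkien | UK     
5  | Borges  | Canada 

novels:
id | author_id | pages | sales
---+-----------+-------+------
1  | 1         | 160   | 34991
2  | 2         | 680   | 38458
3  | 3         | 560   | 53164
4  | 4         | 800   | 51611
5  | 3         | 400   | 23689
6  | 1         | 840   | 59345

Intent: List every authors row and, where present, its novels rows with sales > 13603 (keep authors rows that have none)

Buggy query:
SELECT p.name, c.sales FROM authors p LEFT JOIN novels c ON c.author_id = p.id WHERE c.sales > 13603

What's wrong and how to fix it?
Bug: Filtering c.sales in WHERE discards the NULL rows produced by LEFT JOIN, turning it into an inner join

Fix: Put 'c.sales > 13603' in the JOIN's ON clause instead of WHERE

Corrected query:
SELECT p.name, c.sales FROM authors p LEFT JOIN novels c ON c.author_id = p.id AND c.sales > 13603

Result:
name    | sales
--------+------
Austen  | 34991
Austen  | 59345
Atwood  | 38458
Orwell  | 23689
Orwell  | 53164
Tolkien | 51611
Borges  | NULL 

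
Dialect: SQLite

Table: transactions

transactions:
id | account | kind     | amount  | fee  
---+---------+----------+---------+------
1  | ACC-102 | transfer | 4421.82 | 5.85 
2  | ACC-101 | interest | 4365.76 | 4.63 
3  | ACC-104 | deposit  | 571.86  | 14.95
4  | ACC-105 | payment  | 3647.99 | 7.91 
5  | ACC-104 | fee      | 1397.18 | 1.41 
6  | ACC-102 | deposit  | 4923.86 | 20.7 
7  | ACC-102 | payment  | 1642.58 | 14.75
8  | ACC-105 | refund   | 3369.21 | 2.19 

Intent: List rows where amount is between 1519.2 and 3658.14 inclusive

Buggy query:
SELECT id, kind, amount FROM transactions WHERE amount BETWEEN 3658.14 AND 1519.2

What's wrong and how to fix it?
Bug: The bounds are reversed; BETWEEN a AND b requires a <= b to match anything

Fix: Write BETWEEN 1519.2 AND 3658.14

Corrected query:
SELECT id, kind, amount FROM transactions WHERE amount BETWEEN 1519.2 AND 3658.14

Result:
id | kind    | amount 
---+---------+--------
4  | payment | 3647.99
7  | payment | 1642.58
8  | refund  | 3369.21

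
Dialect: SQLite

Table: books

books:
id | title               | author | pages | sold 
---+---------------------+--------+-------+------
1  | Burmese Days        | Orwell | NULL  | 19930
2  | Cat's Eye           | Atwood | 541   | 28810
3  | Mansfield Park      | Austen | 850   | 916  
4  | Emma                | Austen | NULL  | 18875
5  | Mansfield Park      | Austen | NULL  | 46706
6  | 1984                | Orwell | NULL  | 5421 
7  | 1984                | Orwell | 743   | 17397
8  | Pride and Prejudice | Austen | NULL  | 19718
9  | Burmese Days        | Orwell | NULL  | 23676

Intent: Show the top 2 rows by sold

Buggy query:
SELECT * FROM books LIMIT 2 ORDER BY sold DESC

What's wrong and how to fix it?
Bug: LIMIT must come after ORDER BY

Fix: Swap the clauses: ORDER BY first, then LIMIT

Corrected query:
SELECT * FROM books ORDER BY sold DESC LIMIT 2

Result:
id | title          | author | pages | sold 
---+----------------+--------+-------+------
5  | Mansfield Park | Austen | NULL  | 46706
2  | Cat's Eye      | Atwood | 541   | 28810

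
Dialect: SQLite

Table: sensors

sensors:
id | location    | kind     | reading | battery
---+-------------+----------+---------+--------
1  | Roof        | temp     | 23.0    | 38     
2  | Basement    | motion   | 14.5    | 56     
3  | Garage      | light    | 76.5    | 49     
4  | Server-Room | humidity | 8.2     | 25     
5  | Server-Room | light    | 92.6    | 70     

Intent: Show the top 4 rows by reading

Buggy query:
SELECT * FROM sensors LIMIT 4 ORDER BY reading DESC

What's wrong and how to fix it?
Bug: ORDER BY cannot follow LIMIT; LIMIT is the final clause

Fix: Sort with ORDER BY, then apply LIMIT

Corrected query:
SELECT * FROM sensors ORDER BY reading DESC LIMIT 4

Result:
id | location    | kind   | reading | battery
---+-------------+--------+---------+--------
5  | Server-Room | light  | 92.6    | 70     
3  | Garage      | light  | 76.5    | 49     
1  | Roof        | temp   | 23      | 38     
2  | Basement    | motion | 14.5    | 56     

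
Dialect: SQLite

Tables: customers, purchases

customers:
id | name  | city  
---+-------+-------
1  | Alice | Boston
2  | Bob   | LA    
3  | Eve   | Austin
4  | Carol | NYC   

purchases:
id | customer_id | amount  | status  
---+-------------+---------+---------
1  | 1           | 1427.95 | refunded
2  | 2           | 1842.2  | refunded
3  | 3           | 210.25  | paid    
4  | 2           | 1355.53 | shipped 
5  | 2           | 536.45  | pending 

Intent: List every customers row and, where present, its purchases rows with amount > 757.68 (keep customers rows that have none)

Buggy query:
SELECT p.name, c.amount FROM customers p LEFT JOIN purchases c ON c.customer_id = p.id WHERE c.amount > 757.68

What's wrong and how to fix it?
Bug: Filtering c.amount in WHERE discards the NULL rows produced by LEFT JOIN, turning it into an inner join

Fix: Put 'c.amount > 757.68' in the JOIN's ON clause instead of WHERE

Corrected query:
SELECT p.name, c.amount FROM customers p LEFT JOIN purchases c ON c.customer_id = p.id AND c.amount > 757.68

Result:
name  | amount 
------+--------
Alice | 1427.95
Bob   | 1355.53
Bob   | 1842.2 
Eve   | NULL   
Carol | NULL   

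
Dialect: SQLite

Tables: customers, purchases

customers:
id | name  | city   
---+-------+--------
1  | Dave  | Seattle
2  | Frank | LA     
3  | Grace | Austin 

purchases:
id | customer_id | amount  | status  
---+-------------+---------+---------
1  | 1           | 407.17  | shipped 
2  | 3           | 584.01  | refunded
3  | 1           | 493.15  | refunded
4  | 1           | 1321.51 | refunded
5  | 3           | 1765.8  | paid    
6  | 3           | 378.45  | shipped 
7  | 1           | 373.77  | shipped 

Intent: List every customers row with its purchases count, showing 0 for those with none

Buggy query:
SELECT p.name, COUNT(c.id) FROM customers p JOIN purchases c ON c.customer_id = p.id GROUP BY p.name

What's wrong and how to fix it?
Bug: An inner join excludes parents with zero children

Fix: Switch to LEFT JOIN to retain unmatched parent rows

Corrected query:
SELECT p.name, COUNT(c.id) FROM customers p LEFT JOIN purchases c ON c.customer_id = p.id GROUP BY p.name

Result:
name  | COUNT(c.id)
------+------------
Dave  | 4          
Frank | 0          
Grace | 3          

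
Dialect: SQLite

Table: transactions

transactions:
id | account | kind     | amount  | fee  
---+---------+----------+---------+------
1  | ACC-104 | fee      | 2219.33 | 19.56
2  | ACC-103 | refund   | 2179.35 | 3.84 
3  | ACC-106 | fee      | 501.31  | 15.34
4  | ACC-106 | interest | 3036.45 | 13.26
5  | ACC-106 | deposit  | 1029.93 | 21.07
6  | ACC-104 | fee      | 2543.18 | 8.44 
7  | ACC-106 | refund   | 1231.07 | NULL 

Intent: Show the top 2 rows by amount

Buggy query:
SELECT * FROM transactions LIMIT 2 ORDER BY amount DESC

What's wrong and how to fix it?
Bug: LIMIT must come after ORDER BY

Fix: Sort with ORDER BY, then apply LIMIT

Corrected query:
SELECT * FROM transactions ORDER BY amount DESC LIMIT 2

Result:
id | account | kind     | amount  | fee  
---+---------+----------+---------+------
4  | ACC-106 | interest | 3036.45 | 13.26
6  | ACC-104 | fee      | 2543.18 | 8.44 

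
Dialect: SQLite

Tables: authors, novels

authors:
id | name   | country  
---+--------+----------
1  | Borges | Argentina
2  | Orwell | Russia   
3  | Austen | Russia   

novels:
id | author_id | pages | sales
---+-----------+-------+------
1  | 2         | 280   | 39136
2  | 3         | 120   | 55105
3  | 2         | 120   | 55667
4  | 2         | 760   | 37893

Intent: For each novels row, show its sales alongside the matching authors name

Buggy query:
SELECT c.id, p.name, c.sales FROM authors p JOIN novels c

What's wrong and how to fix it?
Bug: Missing join condition: each novels row is matched to all authors rows instead of just its own

Fix: Add ON c.author_id = p.id to the JOIN

Corrected query:
SELECT c.id, p.name, c.sales FROM authors p JOIN novels c ON c.author_id = p.id

Result:
id | name   | sales
---+--------+------
1  | Orwell | 39136
2  | Austen | 55105
3  | Orwell | 55667
4  | Orwell | 37893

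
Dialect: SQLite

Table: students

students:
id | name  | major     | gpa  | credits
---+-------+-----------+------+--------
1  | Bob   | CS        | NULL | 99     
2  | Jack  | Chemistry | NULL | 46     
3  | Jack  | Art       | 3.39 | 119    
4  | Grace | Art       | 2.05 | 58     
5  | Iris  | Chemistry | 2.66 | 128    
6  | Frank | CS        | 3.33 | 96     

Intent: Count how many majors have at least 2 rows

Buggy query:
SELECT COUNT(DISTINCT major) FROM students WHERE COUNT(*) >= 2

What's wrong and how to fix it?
Bug: WHERE filters individual rows, not groups, so a group-level COUNT is invalid there

Fix: Use a subquery that GROUPs and filters with HAVING, then count its rows

Corrected query:
SELECT COUNT(*) FROM (SELECT major FROM students GROUP BY major HAVING COUNT(*) >= 2)

Result:
COUNT(*)
--------
3       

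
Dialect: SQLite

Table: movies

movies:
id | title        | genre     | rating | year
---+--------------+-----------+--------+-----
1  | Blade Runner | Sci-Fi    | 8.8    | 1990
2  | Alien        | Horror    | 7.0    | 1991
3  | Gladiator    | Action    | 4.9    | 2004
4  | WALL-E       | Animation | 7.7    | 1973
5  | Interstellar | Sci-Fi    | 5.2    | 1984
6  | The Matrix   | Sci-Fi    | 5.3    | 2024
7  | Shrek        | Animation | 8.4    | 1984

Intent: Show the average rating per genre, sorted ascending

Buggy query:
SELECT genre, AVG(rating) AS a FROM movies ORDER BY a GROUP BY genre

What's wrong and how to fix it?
Bug: ORDER BY appears before GROUP BY; SQL clause order requires GROUP BY first

Fix: Move ORDER BY to the end, after GROUP BY

Corrected query:
SELECT genre, AVG(rating) AS a FROM movies GROUP BY genre ORDER BY a

Result:
genre     | a       
----------+---------
Action    | 4.9     
Sci-Fi    | 6.433333
Horror    | 7       
Animation | 8.05    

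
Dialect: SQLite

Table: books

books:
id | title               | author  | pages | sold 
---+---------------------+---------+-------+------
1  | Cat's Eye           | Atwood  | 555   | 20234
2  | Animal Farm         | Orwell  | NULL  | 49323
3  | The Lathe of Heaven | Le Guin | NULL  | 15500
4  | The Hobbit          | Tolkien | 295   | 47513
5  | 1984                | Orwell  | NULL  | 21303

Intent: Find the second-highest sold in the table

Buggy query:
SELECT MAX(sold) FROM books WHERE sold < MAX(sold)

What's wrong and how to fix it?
Bug: The inner MAX is an aggregate inside WHERE, which is not allowed

Fix: Put the inner MAX in a scalar subquery

Corrected query:
SELECT MAX(sold) FROM books WHERE sold < (SELECT MAX(sold) FROM books)

Result:
MAX(sold)
---------
47513    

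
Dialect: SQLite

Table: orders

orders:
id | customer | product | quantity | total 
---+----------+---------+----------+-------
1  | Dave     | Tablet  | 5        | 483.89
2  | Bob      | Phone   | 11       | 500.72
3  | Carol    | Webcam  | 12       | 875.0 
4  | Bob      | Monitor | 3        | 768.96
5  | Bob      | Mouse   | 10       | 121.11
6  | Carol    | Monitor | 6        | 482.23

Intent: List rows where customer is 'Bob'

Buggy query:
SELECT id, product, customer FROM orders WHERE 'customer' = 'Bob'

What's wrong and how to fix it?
Bug: Single quotes denote string literals in SQL; the column name is being compared as a constant string

Fix: Reference the column as customer without single quotes

Corrected query:
SELECT id, product, customer FROM orders WHERE customer = 'Bob'

Result:
id | product | customer
---+---------+---------
2  | Phone   | Bob     
4  | Monitor | Bob     
5  | Mouse   | Bob     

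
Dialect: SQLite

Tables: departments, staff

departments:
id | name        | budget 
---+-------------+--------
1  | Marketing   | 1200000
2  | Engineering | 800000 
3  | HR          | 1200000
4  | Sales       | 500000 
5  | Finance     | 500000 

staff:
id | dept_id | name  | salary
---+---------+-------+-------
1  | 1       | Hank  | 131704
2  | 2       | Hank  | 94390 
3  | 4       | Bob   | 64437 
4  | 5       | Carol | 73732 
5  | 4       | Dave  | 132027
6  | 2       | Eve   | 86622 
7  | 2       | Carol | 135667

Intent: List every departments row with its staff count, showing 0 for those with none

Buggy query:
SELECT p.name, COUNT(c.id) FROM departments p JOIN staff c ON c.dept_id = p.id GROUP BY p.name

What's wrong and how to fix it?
Bug: An inner join excludes parents with zero children

Fix: Use LEFT JOIN so parents without children still appear (COUNT(c.id) gives 0)

Corrected query:
SELECT p.name, COUNT(c.id) FROM departments p LEFT JOIN staff c ON c.dept_id = p.id GROUP BY p.name

Result:
name        | COUNT(c.id)
------------+------------
Engineering | 3          
Finance     | 1          
HR          | 0          
Marketing   | 1          
Sales       | 2          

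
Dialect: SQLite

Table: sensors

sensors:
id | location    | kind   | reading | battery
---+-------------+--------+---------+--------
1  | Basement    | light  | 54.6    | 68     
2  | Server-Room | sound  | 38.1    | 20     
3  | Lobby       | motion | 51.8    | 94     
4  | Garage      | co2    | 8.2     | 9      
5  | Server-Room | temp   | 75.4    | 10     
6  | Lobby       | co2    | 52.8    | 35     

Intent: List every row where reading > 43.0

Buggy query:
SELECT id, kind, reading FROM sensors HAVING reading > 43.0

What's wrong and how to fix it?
Bug: This is a non-aggregate query (no GROUP BY, no aggregates), so in SQLite the HAVING clause is invalid here; a row-level condition belongs in WHERE

Fix: Replace HAVING with WHERE since the condition applies to individual rows

Corrected query:
SELECT id, kind, reading FROM sensors WHERE reading > 43.0

Result:
id | kind   | reading
---+--------+--------
1  | light  | 54.6   
3  | motion | 51.8   
5  | temp   | 75.4   
6  | co2    | 52.8   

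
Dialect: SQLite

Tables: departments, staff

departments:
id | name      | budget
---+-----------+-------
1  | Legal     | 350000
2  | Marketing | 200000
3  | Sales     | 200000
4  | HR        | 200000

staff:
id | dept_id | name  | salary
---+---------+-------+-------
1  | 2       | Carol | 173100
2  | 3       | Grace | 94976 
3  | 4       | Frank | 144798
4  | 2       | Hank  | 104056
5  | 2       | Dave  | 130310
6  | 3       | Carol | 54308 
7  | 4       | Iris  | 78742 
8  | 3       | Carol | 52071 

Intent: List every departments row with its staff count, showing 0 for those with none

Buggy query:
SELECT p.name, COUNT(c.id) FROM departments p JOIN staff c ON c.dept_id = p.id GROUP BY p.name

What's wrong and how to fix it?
Bug: An inner join excludes parents with zero children

Fix: Use LEFT JOIN so parents without children still appear (COUNT(c.id) gives 0)

Corrected query:
SELECT p.name, COUNT(c.id) FROM departments p LEFT JOIN staff c ON c.dept_id = p.id GROUP BY p.name

Result:
name      | COUNT(c.id)
----------+------------
HR        | 2          
Legal     | 0          
Marketing | 3          
Sales     | 3          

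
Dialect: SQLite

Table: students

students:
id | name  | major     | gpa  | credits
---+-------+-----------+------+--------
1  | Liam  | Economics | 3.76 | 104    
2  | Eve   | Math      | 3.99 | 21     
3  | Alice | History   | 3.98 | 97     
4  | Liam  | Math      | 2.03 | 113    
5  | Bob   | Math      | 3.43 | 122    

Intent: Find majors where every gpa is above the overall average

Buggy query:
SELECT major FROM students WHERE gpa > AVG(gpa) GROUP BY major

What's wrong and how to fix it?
Bug: WHERE evaluates per row before aggregation, so AVG() is unavailable

Fix: Compute the overall average in a scalar subquery and compare each group's MIN against it in HAVING

Corrected query:
SELECT major FROM students GROUP BY major HAVING MIN(gpa) > (SELECT AVG(gpa) FROM students)

Result:
major    
---------
Economics
History  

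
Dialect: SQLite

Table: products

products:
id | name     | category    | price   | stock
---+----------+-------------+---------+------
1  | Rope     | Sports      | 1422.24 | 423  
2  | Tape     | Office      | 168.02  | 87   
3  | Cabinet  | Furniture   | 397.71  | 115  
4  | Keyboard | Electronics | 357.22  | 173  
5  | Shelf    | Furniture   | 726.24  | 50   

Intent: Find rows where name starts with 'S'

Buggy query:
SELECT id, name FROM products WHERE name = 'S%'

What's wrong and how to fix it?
Bug: Wildcards only work with LIKE; '=' treats '%' as a literal character

Fix: Replace '=' with LIKE so 'S%' is treated as a pattern

Corrected query:
SELECT id, name FROM products WHERE name LIKE 'S%'

Result:
id | name 
---+------
5  | Shelf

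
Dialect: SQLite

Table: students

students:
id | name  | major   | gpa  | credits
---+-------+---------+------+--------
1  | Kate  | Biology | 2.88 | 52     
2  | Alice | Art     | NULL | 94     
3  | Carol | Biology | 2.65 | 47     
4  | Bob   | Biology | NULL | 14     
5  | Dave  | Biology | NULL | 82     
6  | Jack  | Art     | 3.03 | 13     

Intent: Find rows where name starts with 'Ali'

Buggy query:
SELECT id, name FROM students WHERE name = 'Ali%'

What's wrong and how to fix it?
Bug: Wildcards only work with LIKE; '=' treats '%' as a literal character

Fix: Replace '=' with LIKE so 'Ali%' is treated as a pattern

Corrected query:
SELECT id, name FROM students WHERE name LIKE 'Ali%'

Result:
id | name 
---+------
2  | Alice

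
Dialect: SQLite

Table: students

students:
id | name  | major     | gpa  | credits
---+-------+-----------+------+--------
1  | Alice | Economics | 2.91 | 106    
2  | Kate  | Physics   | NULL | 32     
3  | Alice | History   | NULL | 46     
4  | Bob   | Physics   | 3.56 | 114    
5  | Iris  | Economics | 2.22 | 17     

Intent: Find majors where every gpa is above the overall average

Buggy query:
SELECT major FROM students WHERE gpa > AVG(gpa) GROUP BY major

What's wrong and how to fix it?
Bug: WHERE evaluates per row before aggregation, so AVG() is unavailable

Fix: Compute the overall average in a scalar subquery and compare each group's MIN against it in HAVING

Corrected query:
SELECT major FROM students GROUP BY major HAVING MIN(gpa) > (SELECT AVG(gpa) FROM students)

Result:
major  
-------
Physics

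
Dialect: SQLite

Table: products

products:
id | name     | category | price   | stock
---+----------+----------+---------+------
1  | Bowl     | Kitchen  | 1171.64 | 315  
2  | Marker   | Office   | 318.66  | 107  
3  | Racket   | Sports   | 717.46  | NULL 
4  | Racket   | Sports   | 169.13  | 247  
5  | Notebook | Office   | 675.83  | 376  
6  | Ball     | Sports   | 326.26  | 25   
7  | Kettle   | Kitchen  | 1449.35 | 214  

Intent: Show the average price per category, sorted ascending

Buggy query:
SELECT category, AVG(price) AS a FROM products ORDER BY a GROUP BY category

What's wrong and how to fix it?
Bug: GROUP BY must precede ORDER BY

Fix: Reorder: SELECT … FROM … GROUP BY … ORDER BY …

Corrected query:
SELECT category, AVG(price) AS a FROM products GROUP BY category ORDER BY a

Result:
category | a         
---------+-----------
Sports   | 404.283333
Office   | 497.245   
Kitchen  | 1310.495  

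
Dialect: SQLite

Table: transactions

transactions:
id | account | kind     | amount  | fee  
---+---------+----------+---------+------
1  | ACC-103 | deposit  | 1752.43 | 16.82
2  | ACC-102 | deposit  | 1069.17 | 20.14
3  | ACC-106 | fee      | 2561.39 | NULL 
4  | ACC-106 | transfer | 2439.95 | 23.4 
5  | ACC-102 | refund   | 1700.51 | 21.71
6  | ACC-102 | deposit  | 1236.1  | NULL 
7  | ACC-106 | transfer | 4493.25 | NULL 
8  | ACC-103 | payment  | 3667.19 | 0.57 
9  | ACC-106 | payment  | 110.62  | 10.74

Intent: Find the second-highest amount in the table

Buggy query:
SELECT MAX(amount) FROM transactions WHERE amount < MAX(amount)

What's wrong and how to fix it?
Bug: The inner MAX is an aggregate inside WHERE, which is not allowed

Fix: Put the inner MAX in a scalar subquery

Corrected query:
SELECT MAX(amount) FROM transactions WHERE amount < (SELECT MAX(amount) FROM transactions)

Result:
MAX(amount)
-----------
3667.19    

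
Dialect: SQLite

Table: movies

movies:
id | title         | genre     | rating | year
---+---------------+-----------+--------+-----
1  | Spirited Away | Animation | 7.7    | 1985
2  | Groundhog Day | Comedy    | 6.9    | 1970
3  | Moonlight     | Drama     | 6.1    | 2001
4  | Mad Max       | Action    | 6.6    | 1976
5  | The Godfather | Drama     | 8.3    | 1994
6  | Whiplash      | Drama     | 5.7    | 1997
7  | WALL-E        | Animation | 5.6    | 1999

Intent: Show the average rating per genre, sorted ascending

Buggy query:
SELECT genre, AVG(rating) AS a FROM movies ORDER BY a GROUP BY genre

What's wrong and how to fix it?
Bug: ORDER BY appears before GROUP BY; SQL clause order requires GROUP BY first

Fix: Reorder: SELECT … FROM … GROUP BY … ORDER BY …

Corrected query:
SELECT genre, AVG(rating) AS a FROM movies GROUP BY genre ORDER BY a

Result:
genre     | a   
----------+-----
Action    | 6.6 
Animation | 6.65
Drama     | 6.7 
Comedy    | 6.9 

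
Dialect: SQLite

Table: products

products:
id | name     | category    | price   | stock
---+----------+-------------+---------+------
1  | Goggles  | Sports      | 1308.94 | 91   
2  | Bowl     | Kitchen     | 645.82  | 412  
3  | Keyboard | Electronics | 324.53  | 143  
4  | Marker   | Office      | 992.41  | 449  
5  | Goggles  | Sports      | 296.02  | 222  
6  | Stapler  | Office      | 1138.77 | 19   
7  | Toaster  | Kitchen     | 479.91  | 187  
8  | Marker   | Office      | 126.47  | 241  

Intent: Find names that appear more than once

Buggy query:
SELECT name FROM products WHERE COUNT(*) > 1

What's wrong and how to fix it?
Bug: WHERE can't reference COUNT(*); aggregates are computed after WHERE

Fix: Group first, then use HAVING for the count condition

Corrected query:
SELECT name FROM products GROUP BY name HAVING COUNT(*) > 1

Result:
name   
-------
Goggles
Marker 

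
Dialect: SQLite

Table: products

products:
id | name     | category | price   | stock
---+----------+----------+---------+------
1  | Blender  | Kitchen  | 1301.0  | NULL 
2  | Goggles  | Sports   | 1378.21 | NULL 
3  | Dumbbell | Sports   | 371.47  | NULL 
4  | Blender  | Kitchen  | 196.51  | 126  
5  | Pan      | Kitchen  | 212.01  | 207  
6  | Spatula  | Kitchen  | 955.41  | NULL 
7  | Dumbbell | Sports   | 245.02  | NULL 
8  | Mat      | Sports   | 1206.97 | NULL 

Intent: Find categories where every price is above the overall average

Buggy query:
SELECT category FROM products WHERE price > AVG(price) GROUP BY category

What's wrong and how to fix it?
Bug: AVG() is an aggregate; it can't sit directly in WHERE

Fix: Compute the overall average in a scalar subquery and compare each group's MIN against it in HAVING

Corrected query:
SELECT category FROM products GROUP BY category HAVING MIN(price) > (SELECT AVG(price) FROM products)

Result:
(no rows)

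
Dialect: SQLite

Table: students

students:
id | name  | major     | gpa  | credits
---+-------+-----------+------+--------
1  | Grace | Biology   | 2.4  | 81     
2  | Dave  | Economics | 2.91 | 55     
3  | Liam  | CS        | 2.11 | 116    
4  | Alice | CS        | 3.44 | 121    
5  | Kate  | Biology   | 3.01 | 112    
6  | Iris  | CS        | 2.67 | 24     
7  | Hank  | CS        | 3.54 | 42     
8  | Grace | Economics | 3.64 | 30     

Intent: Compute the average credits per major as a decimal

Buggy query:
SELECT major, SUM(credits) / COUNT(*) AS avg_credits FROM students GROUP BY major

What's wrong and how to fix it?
Bug: SUM(credits) and COUNT(*) are both integers; the division truncates the fractional part

Fix: Cast one side to REAL so the division keeps the fractional part

Corrected query:
SELECT major, SUM(credits) * 1.0 / COUNT(*) AS avg_credits FROM students GROUP BY major

Result:
major     | avg_credits
----------+------------
Biology   | 96.5       
CS        | 75.75      
Economics | 42.5       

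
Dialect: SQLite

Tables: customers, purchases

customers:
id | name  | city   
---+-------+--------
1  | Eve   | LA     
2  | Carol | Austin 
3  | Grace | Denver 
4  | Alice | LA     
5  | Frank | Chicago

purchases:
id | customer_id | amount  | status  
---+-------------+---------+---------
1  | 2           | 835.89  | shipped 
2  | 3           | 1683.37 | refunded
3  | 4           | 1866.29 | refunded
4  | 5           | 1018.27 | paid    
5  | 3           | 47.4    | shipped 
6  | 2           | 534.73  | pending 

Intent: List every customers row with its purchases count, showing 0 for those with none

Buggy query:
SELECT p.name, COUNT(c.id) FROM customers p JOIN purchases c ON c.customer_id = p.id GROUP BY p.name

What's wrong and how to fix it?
Bug: An inner join excludes parents with zero children

Fix: Switch to LEFT JOIN to retain unmatched parent rows

Corrected query:
SELECT p.name, COUNT(c.id) FROM customers p LEFT JOIN purchases c ON c.customer_id = p.id GROUP BY p.name

Result:
name  | COUNT(c.id)
------+------------
Alice | 1          
Carol | 2          
Eve   | 0          
Frank | 1          
Grace | 2          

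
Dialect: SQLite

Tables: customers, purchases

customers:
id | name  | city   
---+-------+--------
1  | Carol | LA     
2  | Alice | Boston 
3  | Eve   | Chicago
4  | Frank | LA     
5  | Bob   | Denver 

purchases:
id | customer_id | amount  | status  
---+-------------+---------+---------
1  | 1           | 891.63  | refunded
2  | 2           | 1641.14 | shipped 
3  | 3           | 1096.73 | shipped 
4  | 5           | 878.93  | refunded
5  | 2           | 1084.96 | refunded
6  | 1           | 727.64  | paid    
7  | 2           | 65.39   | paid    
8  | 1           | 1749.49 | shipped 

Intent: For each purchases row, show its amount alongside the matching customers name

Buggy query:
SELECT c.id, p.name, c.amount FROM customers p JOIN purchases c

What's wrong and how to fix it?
Bug: Missing join condition: each purchases row is matched to all customers rows instead of just its own

Fix: Specify the join condition linking the foreign key to the parent id

Corrected query:
SELECT c.id, p.name, c.amount FROM customers p JOIN purchases c ON c.customer_id = p.id

Result:
id | name  | amount 
---+-------+--------
1  | Carol | 891.63 
2  | Alice | 1641.14
3  | Eve   | 1096.73
4  | Bob   | 878.93 
5  | Alice | 1084.96
6  | Carol | 727.64 
7  | Alice | 65.39  
8  | Carol | 1749.49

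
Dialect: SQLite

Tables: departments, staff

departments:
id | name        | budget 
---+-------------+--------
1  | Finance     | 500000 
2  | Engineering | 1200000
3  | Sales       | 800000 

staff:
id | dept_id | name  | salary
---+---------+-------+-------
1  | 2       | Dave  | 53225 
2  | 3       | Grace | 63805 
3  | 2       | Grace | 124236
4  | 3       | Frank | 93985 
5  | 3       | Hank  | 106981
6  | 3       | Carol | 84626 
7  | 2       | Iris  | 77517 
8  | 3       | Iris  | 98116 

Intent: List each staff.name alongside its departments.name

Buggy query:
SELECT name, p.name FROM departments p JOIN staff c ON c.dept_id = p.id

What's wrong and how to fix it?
Bug: 'name' exists in both joined tables, so the database can't tell which one is meant

Fix: Qualify the column with its table alias (c.name)

Corrected query:
SELECT c.name, p.name FROM departments p JOIN staff c ON c.dept_id = p.id

Result:
name  | name       
------+------------
Dave  | Engineering
Grace | Sales      
Grace | Engineering
Frank | Sales      
Hank  | Sales      
Carol | Sales      
Iris  | Engineering
Iris  | Sales      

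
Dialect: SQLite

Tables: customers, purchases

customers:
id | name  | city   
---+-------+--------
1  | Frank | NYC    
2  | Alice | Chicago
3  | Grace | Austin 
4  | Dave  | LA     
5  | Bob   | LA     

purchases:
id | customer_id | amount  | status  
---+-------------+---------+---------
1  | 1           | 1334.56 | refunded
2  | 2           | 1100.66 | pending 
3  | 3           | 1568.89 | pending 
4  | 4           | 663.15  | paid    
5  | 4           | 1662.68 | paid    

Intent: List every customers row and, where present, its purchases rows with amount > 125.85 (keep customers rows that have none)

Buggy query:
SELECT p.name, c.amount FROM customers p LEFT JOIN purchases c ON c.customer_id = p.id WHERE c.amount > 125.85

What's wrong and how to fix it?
Bug: A WHERE condition on the right-hand table after LEFT JOIN drops unmatched parents

Fix: Put 'c.amount > 125.85' in the JOIN's ON clause instead of WHERE

Corrected query:
SELECT p.name, c.amount FROM customers p LEFT JOIN purchases c ON c.customer_id = p.id AND c.amount > 125.85

Result:
name  | amount 
------+--------
Frank | 1334.56
Alice | 1100.66
Grace | 1568.89
Dave  | 663.15 
Dave  | 1662.68
Bob   | NULL   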